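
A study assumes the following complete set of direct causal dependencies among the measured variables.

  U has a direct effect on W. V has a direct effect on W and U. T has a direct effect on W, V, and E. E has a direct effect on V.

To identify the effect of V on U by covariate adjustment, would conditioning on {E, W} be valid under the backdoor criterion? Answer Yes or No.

No

Backdoor paths from V to U (paths whose first edge points into V):
  P1: V <- T -> W <- U
  P2: V <- E <- T -> W <- U
Condition 1 (no descendant of V in the set): FAILS — W is a descendant of V.
Condition 2 (every backdoor path blocked by {E, W}):
  P1: open — collider(s) W are conditioned on (or have a conditioned descendant) and no non-collider on the path is in the set.
  P2: blocked at chain node E ∈ conditioning set.
{E, W} does not satisfy the backdoor criterion.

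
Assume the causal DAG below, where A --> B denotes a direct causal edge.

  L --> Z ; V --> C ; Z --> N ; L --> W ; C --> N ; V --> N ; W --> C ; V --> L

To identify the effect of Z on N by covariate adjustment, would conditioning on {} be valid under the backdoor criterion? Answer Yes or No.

Backdoor paths from Z to N (paths whose first edge points into Z):
  P1: Z <- L <- V -> C -> N
  P2: Z <- L <- V -> N
  P3: Z <- L -> W -> C <- V -> N
  P4: Z <- L -> W -> C -> N
Condition 1 (no descendant of Z in the set): holds — descendants of Z are {N}; none are in {}.
Condition 2 (every backdoor path blocked by {}):
  P1: open — no interior node is in the conditioning set.
  P2: open — no interior node is in the conditioning set.
  P3: blocked at collider C (neither it nor any descendant is in the conditioning set).
  P4: open — no interior node is in the conditioning set.
{} does not satisfy the backdoor criterion.

No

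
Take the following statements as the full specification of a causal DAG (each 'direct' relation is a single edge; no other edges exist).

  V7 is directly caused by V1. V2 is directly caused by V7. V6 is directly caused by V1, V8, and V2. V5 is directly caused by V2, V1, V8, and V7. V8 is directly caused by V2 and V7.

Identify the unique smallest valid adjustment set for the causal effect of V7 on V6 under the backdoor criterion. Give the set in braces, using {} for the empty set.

{V1}

Variables eligible for adjustment (non-descendants of V7, excluding V7 and V6): {V1}.
Backdoor paths from V7 to V6:
  P1: V7 <- V1 -> V5 <- V2 -> V8 -> V6
  P2: V7 <- V1 -> V5 <- V2 -> V6
  P3: V7 <- V1 -> V5 <- V8 <- V2 -> V6
  P4: V7 <- V1 -> V5 <- V8 -> V6
  P5: V7 <- V1 -> V6
The empty set is not sufficient: P5 (V7 <- V1 -> V6) has no collider blocking it and no conditioned non-collider, so it is open.
Try {V1}:
  P1: blocked at fork node V1 ∈ conditioning set.
  P2: blocked at fork node V1 ∈ conditioning set.
  P3: blocked at fork node V1 ∈ conditioning set.
  P4: blocked at fork node V1 ∈ conditioning set.
  P5: blocked at fork node V1 ∈ conditioning set.
{V1} contains no descendant of V7 and blocks every backdoor path.
{V1} is the unique smallest valid adjustment set.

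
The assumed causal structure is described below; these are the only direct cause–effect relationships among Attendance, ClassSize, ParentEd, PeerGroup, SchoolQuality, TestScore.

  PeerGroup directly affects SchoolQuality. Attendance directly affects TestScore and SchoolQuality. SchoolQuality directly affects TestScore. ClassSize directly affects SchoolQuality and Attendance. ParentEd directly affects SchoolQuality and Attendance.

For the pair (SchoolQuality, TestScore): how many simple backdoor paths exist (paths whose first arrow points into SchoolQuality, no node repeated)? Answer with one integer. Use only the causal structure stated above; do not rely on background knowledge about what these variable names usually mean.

3

A backdoor path from SchoolQuality to TestScore is any simple undirected path whose first edge points into SchoolQuality (i.e. leaves SchoolQuality via a parent).
Parents of SchoolQuality: {Attendance, ClassSize, ParentEd, PeerGroup}.
Enumerating:
  P1: SchoolQuality <- ClassSize -> Attendance -> TestScore
  P2: SchoolQuality <- ParentEd -> Attendance -> TestScore
  P3: SchoolQuality <- Attendance -> TestScore
That exhausts the simple backdoor paths. Count: 3.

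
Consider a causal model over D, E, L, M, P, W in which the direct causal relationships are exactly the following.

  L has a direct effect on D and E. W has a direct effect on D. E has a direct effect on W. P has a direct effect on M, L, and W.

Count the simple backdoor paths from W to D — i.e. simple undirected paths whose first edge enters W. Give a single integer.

2

A backdoor path from W to D is any simple undirected path whose first edge points into W (i.e. leaves W via a parent).
Parents of W: {E, P}.
Enumerating:
  P1: W <- P -> L -> D
  P2: W <- E <- L -> D
That exhausts the simple backdoor paths. Count: 2.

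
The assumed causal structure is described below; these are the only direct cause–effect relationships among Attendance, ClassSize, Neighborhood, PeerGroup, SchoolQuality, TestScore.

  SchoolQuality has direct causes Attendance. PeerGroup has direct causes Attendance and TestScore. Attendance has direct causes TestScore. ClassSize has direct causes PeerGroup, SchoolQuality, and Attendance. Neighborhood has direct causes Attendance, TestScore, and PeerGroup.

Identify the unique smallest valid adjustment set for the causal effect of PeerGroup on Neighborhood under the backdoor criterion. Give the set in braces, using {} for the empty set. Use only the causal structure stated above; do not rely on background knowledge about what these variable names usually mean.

Variables eligible for adjustment (non-descendants of PeerGroup, excluding PeerGroup and Neighborhood): {Attendance, SchoolQuality, TestScore}.
Backdoor paths from PeerGroup to Neighborhood:
  P1: PeerGroup <- TestScore -> Attendance -> Neighborhood
  P2: PeerGroup <- TestScore -> Neighborhood
  P3: PeerGroup <- Attendance <- TestScore -> Neighborhood
  P4: PeerGroup <- Attendance -> Neighborhood
The empty set is not sufficient: P1 (PeerGroup <- TestScore -> Attendance -> Neighborhood) has no collider blocking it and no conditioned non-collider, so it is open.
Try {Attendance, TestScore}:
  P1: blocked at fork node TestScore ∈ conditioning set.
  P2: blocked at fork node TestScore ∈ conditioning set.
  P3: blocked at chain node Attendance ∈ conditioning set.
  P4: blocked at fork node Attendance ∈ conditioning set.
{Attendance, TestScore} contains no descendant of PeerGroup and blocks every backdoor path.
Every element of {Attendance, TestScore} is needed (dropping Attendance leaves P4 open; dropping TestScore leaves P2 open), so no proper subset is valid.
Among all size-2 subsets of the eligible variables, only {Attendance, TestScore} blocks every backdoor path, so it is the unique smallest valid adjustment set.

{Attendance, TestScore}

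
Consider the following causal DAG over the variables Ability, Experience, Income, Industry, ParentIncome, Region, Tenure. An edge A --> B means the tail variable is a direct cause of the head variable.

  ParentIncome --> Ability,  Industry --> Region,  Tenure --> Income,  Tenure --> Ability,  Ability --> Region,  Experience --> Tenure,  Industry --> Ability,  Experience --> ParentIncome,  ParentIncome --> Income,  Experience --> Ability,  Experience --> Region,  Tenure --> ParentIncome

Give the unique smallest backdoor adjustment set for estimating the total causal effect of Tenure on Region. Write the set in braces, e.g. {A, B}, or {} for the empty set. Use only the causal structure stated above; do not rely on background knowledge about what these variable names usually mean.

{Experience}

Variables eligible for adjustment (non-descendants of Tenure, excluding Tenure and Region): {Experience, Industry}.
Backdoor paths from Tenure to Region:
  P1: Tenure <- Experience -> ParentIncome -> Ability <- Industry -> Region
  P2: Tenure <- Experience -> ParentIncome -> Ability -> Region
  P3: Tenure <- Experience -> Ability <- Industry -> Region
  P4: Tenure <- Experience -> Ability -> Region
  P5: Tenure <- Experience -> Region
The empty set is not sufficient: P2 (Tenure <- Experience -> ParentIncome -> Ability -> Region) has no collider blocking it and no conditioned non-collider, so it is open.
Try {Experience}:
  P1: blocked at fork node Experience ∈ conditioning set.
  P2: blocked at fork node Experience ∈ conditioning set.
  P3: blocked at fork node Experience ∈ conditioning set.
  P4: blocked at fork node Experience ∈ conditioning set.
  P5: blocked at fork node Experience ∈ conditioning set.
{Experience} contains no descendant of Tenure and blocks every backdoor path.
No other singleton works — e.g. {Industry} leaves P2 open — so {Experience} is the unique smallest valid adjustment set.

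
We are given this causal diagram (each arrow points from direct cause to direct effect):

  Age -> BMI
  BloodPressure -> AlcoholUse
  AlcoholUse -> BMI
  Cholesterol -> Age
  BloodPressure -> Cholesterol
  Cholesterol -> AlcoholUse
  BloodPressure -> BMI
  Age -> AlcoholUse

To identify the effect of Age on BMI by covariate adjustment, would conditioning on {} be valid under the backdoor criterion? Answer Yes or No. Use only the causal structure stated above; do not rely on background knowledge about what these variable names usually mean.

No

Backdoor paths from Age to BMI (paths whose first edge points into Age):
  P1: Age <- Cholesterol <- BloodPressure -> AlcoholUse -> BMI
  P2: Age <- Cholesterol <- BloodPressure -> BMI
  P3: Age <- Cholesterol -> AlcoholUse <- BloodPressure -> BMI
  P4: Age <- Cholesterol -> AlcoholUse -> BMI
Condition 1 (no descendant of Age in the set): holds — descendants of Age are {AlcoholUse, BMI}; none are in {}.
Condition 2 (every backdoor path blocked by {}):
  P1: open — no interior node is in the conditioning set.
  P2: open — no interior node is in the conditioning set.
  P3: blocked at collider AlcoholUse (neither it nor any descendant is in the conditioning set).
  P4: open — no interior node is in the conditioning set.
{} does not satisfy the backdoor criterion.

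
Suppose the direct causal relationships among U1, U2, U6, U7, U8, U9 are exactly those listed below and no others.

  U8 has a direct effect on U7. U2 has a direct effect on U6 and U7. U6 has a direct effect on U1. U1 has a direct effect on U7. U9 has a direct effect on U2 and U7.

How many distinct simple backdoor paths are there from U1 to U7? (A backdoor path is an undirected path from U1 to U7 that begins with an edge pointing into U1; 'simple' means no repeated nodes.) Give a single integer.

A backdoor path from U1 to U7 is any simple undirected path whose first edge points into U1 (i.e. leaves U1 via a parent).
Parents of U1: {U6}.
Enumerating:
  P1: U1 <- U6 <- U2 <- U9 -> U7
  P2: U1 <- U6 <- U2 -> U7
That exhausts the simple backdoor paths. Count: 2.

2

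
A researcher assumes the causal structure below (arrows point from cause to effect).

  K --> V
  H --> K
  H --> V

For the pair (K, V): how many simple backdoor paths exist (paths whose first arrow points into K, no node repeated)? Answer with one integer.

1

A backdoor path from K to V is any simple undirected path whose first edge points into K (i.e. leaves K via a parent).
Parents of K: {H}.
Enumerating:
  P1: K <- H -> V
That exhausts the simple backdoor paths. Count: 1.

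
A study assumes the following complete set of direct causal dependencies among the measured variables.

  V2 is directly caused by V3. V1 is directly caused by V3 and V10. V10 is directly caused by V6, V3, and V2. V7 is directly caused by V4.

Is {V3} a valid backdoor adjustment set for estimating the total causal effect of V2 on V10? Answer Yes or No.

Yes

Backdoor paths from V2 to V10 (paths whose first edge points into V2):
  P1: V2 <- V3 -> V10
  P2: V2 <- V3 -> V1 <- V10
Condition 1 (no descendant of V2 in the set): holds — descendants of V2 are {V1, V10}; none are in {V3}.
Condition 2 (every backdoor path blocked by {V3}):
  P1: blocked at fork node V3 ∈ conditioning set.
  P2: blocked at fork node V3 ∈ conditioning set.
{V3} satisfies the backdoor criterion.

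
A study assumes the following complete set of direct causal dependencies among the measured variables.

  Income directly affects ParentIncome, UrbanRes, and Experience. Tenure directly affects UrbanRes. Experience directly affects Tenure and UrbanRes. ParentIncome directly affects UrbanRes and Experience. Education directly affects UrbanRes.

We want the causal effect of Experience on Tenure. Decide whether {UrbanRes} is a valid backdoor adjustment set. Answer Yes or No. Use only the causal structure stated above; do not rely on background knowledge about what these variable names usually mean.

No

Backdoor paths from Experience to Tenure (paths whose first edge points into Experience):
  P1: Experience <- Income -> ParentIncome -> UrbanRes <- Tenure
  P2: Experience <- Income -> UrbanRes <- Tenure
  P3: Experience <- ParentIncome <- Income -> UrbanRes <- Tenure
  P4: Experience <- ParentIncome -> UrbanRes <- Tenure
Condition 1 (no descendant of Experience in the set): FAILS — UrbanRes is a descendant of Experience.
Condition 2 (every backdoor path blocked by {UrbanRes}):
  P1: open — collider(s) UrbanRes are conditioned on (or have a conditioned descendant) and no non-collider on the path is in the set.
  P2: open — collider(s) UrbanRes are conditioned on (or have a conditioned descendant) and no non-collider on the path is in the set.
  P3: open — collider(s) UrbanRes are conditioned on (or have a conditioned descendant) and no non-collider on the path is in the set.
  P4: open — collider(s) UrbanRes are conditioned on (or have a conditioned descendant) and no non-collider on the path is in the set.
{UrbanRes} does not satisfy the backdoor criterion.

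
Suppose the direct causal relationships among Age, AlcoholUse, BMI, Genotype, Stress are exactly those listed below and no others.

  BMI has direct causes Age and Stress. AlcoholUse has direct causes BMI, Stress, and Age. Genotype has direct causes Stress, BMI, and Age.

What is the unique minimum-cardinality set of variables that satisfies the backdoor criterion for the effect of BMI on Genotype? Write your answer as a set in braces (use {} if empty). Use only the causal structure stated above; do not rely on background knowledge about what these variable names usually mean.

{Age, Stress}

Variables eligible for adjustment (non-descendants of BMI, excluding BMI and Genotype): {Age, Stress}.
Backdoor paths from BMI to Genotype:
  P1: BMI <- Age -> AlcoholUse <- Stress -> Genotype
  P2: BMI <- Age -> Genotype
  P3: BMI <- Stress -> AlcoholUse <- Age -> Genotype
  P4: BMI <- Stress -> Genotype
The empty set is not sufficient: P2 (BMI <- Age -> Genotype) has no collider blocking it and no conditioned non-collider, so it is open.
Try {Age, Stress}:
  P1: blocked at fork node Age ∈ conditioning set.
  P2: blocked at fork node Age ∈ conditioning set.
  P3: blocked at fork node Stress ∈ conditioning set.
  P4: blocked at fork node Stress ∈ conditioning set.
{Age, Stress} contains no descendant of BMI and blocks every backdoor path.
Every element of {Age, Stress} is needed (dropping Age leaves P2 open; dropping Stress leaves P4 open), so no proper subset is valid.
Among all size-2 subsets of the eligible variables, only {Age, Stress} blocks every backdoor path, so it is the unique smallest valid adjustment set.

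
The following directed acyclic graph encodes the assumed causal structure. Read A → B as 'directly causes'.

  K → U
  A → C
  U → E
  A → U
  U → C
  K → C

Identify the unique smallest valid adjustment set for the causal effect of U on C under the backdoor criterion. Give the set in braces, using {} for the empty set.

{A, K}

Variables eligible for adjustment (non-descendants of U, excluding U and C): {A, K}.
Backdoor paths from U to C:
  P1: U <- K -> C
  P2: U <- A -> C
The empty set is not sufficient: P1 (U <- K -> C) has no collider blocking it and no conditioned non-collider, so it is open.
Try {A, K}:
  P1: blocked at fork node K ∈ conditioning set.
  P2: blocked at fork node A ∈ conditioning set.
{A, K} contains no descendant of U and blocks every backdoor path.
Every element of {A, K} is needed (dropping A leaves P2 open; dropping K leaves P1 open), so no proper subset is valid.
Among all size-2 subsets of the eligible variables, only {A, K} blocks every backdoor path, so it is the unique smallest valid adjustment set.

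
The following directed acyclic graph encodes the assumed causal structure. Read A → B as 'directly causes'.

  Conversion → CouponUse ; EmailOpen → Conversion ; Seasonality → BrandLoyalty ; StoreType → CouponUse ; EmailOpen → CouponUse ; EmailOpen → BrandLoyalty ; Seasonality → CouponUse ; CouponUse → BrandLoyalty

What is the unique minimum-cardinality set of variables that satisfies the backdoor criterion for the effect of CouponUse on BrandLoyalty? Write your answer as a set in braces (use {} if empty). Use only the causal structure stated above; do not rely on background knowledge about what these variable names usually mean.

Variables eligible for adjustment (non-descendants of CouponUse, excluding CouponUse and BrandLoyalty): {Conversion, EmailOpen, Seasonality, StoreType}.
Backdoor paths from CouponUse to BrandLoyalty:
  P1: CouponUse <- Seasonality -> BrandLoyalty
  P2: CouponUse <- EmailOpen -> BrandLoyalty
  P3: CouponUse <- Conversion <- EmailOpen -> BrandLoyalty
The empty set is not sufficient: P1 (CouponUse <- Seasonality -> BrandLoyalty) has no collider blocking it and no conditioned non-collider, so it is open.
Try {EmailOpen, Seasonality}:
  P1: blocked at fork node Seasonality ∈ conditioning set.
  P2: blocked at fork node EmailOpen ∈ conditioning set.
  P3: blocked at fork node EmailOpen ∈ conditioning set.
{EmailOpen, Seasonality} contains no descendant of CouponUse and blocks every backdoor path.
Every element of {EmailOpen, Seasonality} is needed (dropping EmailOpen leaves P2 open; dropping Seasonality leaves P1 open), so no proper subset is valid.
Among all size-2 subsets of the eligible variables, only {EmailOpen, Seasonality} blocks every backdoor path, so it is the unique smallest valid adjustment set.

{EmailOpen, Seasonality}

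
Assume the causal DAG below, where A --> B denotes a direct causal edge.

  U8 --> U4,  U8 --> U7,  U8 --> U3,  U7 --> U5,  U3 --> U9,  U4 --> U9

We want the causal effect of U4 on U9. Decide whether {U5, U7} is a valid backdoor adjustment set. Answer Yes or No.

No

Backdoor paths from U4 to U9 (paths whose first edge points into U4):
  P1: U4 <- U8 -> U3 -> U9
Condition 1 (no descendant of U4 in the set): holds — descendants of U4 are {U9}; none are in {U5, U7}.
Condition 2 (every backdoor path blocked by {U5, U7}):
  P1: open — no interior node is in the conditioning set.
{U5, U7} does not satisfy the backdoor criterion.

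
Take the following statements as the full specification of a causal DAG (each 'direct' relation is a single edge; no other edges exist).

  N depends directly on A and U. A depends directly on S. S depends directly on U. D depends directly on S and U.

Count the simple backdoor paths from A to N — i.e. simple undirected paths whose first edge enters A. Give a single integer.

2

A backdoor path from A to N is any simple undirected path whose first edge points into A (i.e. leaves A via a parent).
Parents of A: {S}.
Enumerating:
  P1: A <- S <- U -> N
  P2: A <- S -> D <- U -> N
That exhausts the simple backdoor paths. Count: 2.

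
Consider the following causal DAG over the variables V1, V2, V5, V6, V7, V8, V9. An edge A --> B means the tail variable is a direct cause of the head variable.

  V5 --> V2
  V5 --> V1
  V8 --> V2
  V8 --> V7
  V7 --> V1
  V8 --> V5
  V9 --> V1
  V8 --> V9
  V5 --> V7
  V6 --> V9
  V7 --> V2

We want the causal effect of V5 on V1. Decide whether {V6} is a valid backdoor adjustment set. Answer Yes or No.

No

Backdoor paths from V5 to V1 (paths whose first edge points into V5):
  P1: V5 <- V8 -> V9 -> V1
  P2: V5 <- V8 -> V7 -> V1
  P3: V5 <- V8 -> V2 <- V7 -> V1
Condition 1 (no descendant of V5 in the set): holds — descendants of V5 are {V1, V2, V7}; none are in {V6}.
Condition 2 (every backdoor path blocked by {V6}):
  P1: open — no interior node is in the conditioning set.
  P2: open — no interior node is in the conditioning set.
  P3: blocked at collider V2 (neither it nor any descendant is in the conditioning set).
{V6} does not satisfy the backdoor criterion.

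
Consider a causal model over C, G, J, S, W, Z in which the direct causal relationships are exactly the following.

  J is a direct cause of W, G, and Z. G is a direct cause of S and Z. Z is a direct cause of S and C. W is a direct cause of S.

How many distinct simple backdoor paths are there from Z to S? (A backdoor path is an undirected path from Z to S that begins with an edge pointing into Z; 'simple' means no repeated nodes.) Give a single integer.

4

A backdoor path from Z to S is any simple undirected path whose first edge points into Z (i.e. leaves Z via a parent).
Parents of Z: {G, J}.
Enumerating:
  P1: Z <- J -> G -> S
  P2: Z <- J -> W -> S
  P3: Z <- G <- J -> W -> S
  P4: Z <- G -> S
That exhausts the simple backdoor paths. Count: 4.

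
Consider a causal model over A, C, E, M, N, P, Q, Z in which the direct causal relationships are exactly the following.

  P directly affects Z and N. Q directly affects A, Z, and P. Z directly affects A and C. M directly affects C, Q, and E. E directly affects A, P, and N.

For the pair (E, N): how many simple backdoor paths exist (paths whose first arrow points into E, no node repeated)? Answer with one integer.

A backdoor path from E to N is any simple undirected path whose first edge points into E (i.e. leaves E via a parent).
Parents of E: {M}.
Enumerating:
  P1: E <- M -> Q -> P -> N
  P2: E <- M -> Q -> Z <- P -> N
  P3: E <- M -> Q -> A <- Z <- P -> N
  P4: E <- M -> C <- Z <- Q -> P -> N
  P5: E <- M -> C <- Z <- P -> N
  P6: E <- M -> C <- Z -> A <- Q -> P -> N
That exhausts the simple backdoor paths. Count: 6.

6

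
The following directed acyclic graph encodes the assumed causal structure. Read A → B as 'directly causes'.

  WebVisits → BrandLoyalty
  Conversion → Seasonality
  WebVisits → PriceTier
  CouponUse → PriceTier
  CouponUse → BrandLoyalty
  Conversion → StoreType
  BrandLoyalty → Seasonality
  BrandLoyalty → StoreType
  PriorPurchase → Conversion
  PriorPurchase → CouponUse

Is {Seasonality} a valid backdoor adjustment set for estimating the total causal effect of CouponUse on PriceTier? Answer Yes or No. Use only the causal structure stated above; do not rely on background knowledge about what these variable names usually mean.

No

Backdoor paths from CouponUse to PriceTier (paths whose first edge points into CouponUse):
  P1: CouponUse <- PriorPurchase -> Conversion -> Seasonality <- BrandLoyalty <- WebVisits -> PriceTier
  P2: CouponUse <- PriorPurchase -> Conversion -> StoreType <- BrandLoyalty <- WebVisits -> PriceTier
Condition 1 (no descendant of CouponUse in the set): FAILS — Seasonality is a descendant of CouponUse.
Condition 2 (every backdoor path blocked by {Seasonality}):
  P1: open — collider(s) Seasonality are conditioned on (or have a conditioned descendant) and no non-collider on the path is in the set.
  P2: blocked at collider StoreType (neither it nor any descendant is in the conditioning set).
{Seasonality} does not satisfy the backdoor criterion.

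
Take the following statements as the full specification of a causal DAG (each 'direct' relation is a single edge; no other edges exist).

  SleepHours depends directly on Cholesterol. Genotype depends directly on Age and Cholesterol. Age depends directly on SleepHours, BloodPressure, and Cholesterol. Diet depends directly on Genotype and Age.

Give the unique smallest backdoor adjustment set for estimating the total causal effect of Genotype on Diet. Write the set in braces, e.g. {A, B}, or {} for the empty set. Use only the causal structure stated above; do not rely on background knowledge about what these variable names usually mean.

Variables eligible for adjustment (non-descendants of Genotype, excluding Genotype and Diet): {Age, BloodPressure, Cholesterol, SleepHours}.
Backdoor paths from Genotype to Diet:
  P1: Genotype <- Cholesterol -> SleepHours -> Age -> Diet
  P2: Genotype <- Cholesterol -> Age -> Diet
  P3: Genotype <- Age -> Diet
The empty set is not sufficient: P1 (Genotype <- Cholesterol -> SleepHours -> Age -> Diet) has no collider blocking it and no conditioned non-collider, so it is open.
Try {Age}:
  P1: blocked at chain node Age ∈ conditioning set.
  P2: blocked at chain node Age ∈ conditioning set.
  P3: blocked at fork node Age ∈ conditioning set.
{Age} contains no descendant of Genotype and blocks every backdoor path.
No other singleton works — e.g. {BloodPressure} leaves P1 open — so {Age} is the unique smallest valid adjustment set.

{Age}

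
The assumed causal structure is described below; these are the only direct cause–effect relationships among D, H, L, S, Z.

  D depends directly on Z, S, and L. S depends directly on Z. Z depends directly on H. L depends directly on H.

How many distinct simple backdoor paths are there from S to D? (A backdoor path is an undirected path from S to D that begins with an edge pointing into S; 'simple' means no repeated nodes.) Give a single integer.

2

A backdoor path from S to D is any simple undirected path whose first edge points into S (i.e. leaves S via a parent).
Parents of S: {Z}.
Enumerating:
  P1: S <- Z <- H -> L -> D
  P2: S <- Z -> D
That exhausts the simple backdoor paths. Count: 2.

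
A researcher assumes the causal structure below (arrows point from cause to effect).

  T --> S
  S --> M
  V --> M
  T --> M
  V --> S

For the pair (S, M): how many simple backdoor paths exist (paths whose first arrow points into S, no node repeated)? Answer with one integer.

2

A backdoor path from S to M is any simple undirected path whose first edge points into S (i.e. leaves S via a parent).
Parents of S: {T, V}.
Enumerating:
  P1: S <- T -> M
  P2: S <- V -> M
That exhausts the simple backdoor paths. Count: 2.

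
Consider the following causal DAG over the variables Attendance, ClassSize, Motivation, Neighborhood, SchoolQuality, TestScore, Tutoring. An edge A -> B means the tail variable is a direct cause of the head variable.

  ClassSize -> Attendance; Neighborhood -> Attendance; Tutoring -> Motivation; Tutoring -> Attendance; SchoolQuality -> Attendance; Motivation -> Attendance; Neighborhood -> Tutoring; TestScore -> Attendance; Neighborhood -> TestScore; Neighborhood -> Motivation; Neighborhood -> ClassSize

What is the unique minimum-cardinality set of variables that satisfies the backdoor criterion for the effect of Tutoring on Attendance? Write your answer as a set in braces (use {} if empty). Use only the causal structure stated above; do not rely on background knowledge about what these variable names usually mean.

{Neighborhood}

Variables eligible for adjustment (non-descendants of Tutoring, excluding Tutoring and Attendance): {ClassSize, Neighborhood, SchoolQuality, TestScore}.
Backdoor paths from Tutoring to Attendance:
  P1: Tutoring <- Neighborhood -> ClassSize -> Attendance
  P2: Tutoring <- Neighborhood -> Motivation -> Attendance
  P3: Tutoring <- Neighborhood -> TestScore -> Attendance
  P4: Tutoring <- Neighborhood -> Attendance
The empty set is not sufficient: P1 (Tutoring <- Neighborhood -> ClassSize -> Attendance) has no collider blocking it and no conditioned non-collider, so it is open.
Try {Neighborhood}:
  P1: blocked at fork node Neighborhood ∈ conditioning set.
  P2: blocked at fork node Neighborhood ∈ conditioning set.
  P3: blocked at fork node Neighborhood ∈ conditioning set.
  P4: blocked at fork node Neighborhood ∈ conditioning set.
{Neighborhood} contains no descendant of Tutoring and blocks every backdoor path.
No other singleton works — e.g. {ClassSize} leaves P2 open — so {Neighborhood} is the unique smallest valid adjustment set.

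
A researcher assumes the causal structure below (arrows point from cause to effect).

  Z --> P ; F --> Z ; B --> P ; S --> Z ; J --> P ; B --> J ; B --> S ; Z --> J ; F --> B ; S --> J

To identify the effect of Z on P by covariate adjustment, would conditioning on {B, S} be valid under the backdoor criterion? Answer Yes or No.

Yes

Backdoor paths from Z to P (paths whose first edge points into Z):
  P1: Z <- F -> B -> S -> J -> P
  P2: Z <- F -> B -> J -> P
  P3: Z <- F -> B -> P
  P4: Z <- S <- B -> J -> P
  P5: Z <- S <- B -> P
  P6: Z <- S -> J <- B -> P
  P7: Z <- S -> J -> P
Condition 1 (no descendant of Z in the set): holds — descendants of Z are {J, P}; none are in {B, S}.
Condition 2 (every backdoor path blocked by {B, S}):
  P1: blocked at chain node B ∈ conditioning set.
  P2: blocked at chain node B ∈ conditioning set.
  P3: blocked at chain node B ∈ conditioning set.
  P4: blocked at chain node S ∈ conditioning set.
  P5: blocked at chain node S ∈ conditioning set.
  P6: blocked at fork node S ∈ conditioning set.
  P7: blocked at fork node S ∈ conditioning set.
{B, S} satisfies the backdoor criterion.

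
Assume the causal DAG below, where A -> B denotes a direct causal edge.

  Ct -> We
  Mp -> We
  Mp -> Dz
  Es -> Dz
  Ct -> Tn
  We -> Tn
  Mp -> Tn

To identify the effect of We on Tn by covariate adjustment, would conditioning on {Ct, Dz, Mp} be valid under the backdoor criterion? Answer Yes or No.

Backdoor paths from We to Tn (paths whose first edge points into We):
  P1: We <- Ct -> Tn
  P2: We <- Mp -> Tn
Condition 1 (no descendant of We in the set): holds — descendants of We are {Tn}; none are in {Ct, Dz, Mp}.
Condition 2 (every backdoor path blocked by {Ct, Dz, Mp}):
  P1: blocked at fork node Ct ∈ conditioning set.
  P2: blocked at fork node Mp ∈ conditioning set.
{Ct, Dz, Mp} satisfies the backdoor criterion.

Yes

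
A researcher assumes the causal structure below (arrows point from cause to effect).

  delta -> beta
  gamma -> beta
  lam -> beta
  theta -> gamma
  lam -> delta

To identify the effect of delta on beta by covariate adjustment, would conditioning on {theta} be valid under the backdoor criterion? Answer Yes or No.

Backdoor paths from delta to beta (paths whose first edge points into delta):
  P1: delta <- lam -> beta
Condition 1 (no descendant of delta in the set): holds — descendants of delta are {beta}; none are in {theta}.
Condition 2 (every backdoor path blocked by {theta}):
  P1: open — no interior node is in the conditioning set.
{theta} does not satisfy the backdoor criterion.

No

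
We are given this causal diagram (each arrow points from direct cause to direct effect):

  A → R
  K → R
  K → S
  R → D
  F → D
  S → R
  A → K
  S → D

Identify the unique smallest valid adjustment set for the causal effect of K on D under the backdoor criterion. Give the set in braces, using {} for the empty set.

{A}

Variables eligible for adjustment (non-descendants of K, excluding K and D): {A, F}.
Backdoor paths from K to D:
  P1: K <- A -> R <- S -> D
  P2: K <- A -> R -> D
The empty set is not sufficient: P2 (K <- A -> R -> D) has no collider blocking it and no conditioned non-collider, so it is open.
Try {A}:
  P1: blocked at fork node A ∈ conditioning set.
  P2: blocked at fork node A ∈ conditioning set.
{A} contains no descendant of K and blocks every backdoor path.
No other singleton works — e.g. {F} leaves P2 open — so {A} is the unique smallest valid adjustment set.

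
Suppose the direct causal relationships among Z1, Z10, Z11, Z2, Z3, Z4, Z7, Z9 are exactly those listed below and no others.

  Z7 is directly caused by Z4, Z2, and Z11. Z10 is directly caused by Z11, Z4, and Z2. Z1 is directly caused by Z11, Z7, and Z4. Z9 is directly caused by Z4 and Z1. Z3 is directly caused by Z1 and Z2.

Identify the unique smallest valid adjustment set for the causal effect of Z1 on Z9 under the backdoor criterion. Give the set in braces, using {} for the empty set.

Variables eligible for adjustment (non-descendants of Z1, excluding Z1 and Z9): {Z10, Z11, Z2, Z4, Z7}.
Backdoor paths from Z1 to Z9:
  P1: Z1 <- Z11 -> Z7 <- Z2 -> Z10 <- Z4 -> Z9
  P2: Z1 <- Z11 -> Z7 <- Z4 -> Z9
  P3: Z1 <- Z11 -> Z10 <- Z2 -> Z7 <- Z4 -> Z9
  P4: Z1 <- Z11 -> Z10 <- Z4 -> Z9
  P5: Z1 <- Z4 -> Z9
  P6: Z1 <- Z7 <- Z11 -> Z10 <- Z4 -> Z9
  P7: Z1 <- Z7 <- Z2 -> Z10 <- Z4 -> Z9
  P8: Z1 <- Z7 <- Z4 -> Z9
The empty set is not sufficient: P5 (Z1 <- Z4 -> Z9) has no collider blocking it and no conditioned non-collider, so it is open.
Try {Z4}:
  P1: blocked at collider Z7 (neither it nor any descendant is in the conditioning set).
  P2: blocked at collider Z7 (neither it nor any descendant is in the conditioning set).
  P3: blocked at collider Z10 (neither it nor any descendant is in the conditioning set).
  P4: blocked at collider Z10 (neither it nor any descendant is in the conditioning set).
  P5: blocked at fork node Z4 ∈ conditioning set.
  P6: blocked at collider Z10 (neither it nor any descendant is in the conditioning set).
  P7: blocked at collider Z10 (neither it nor any descendant is in the conditioning set).
  P8: blocked at fork node Z4 ∈ conditioning set.
{Z4} contains no descendant of Z1 and blocks every backdoor path.
No other singleton works — e.g. {Z11} leaves P5 open — so {Z4} is the unique smallest valid adjustment set.

{Z4}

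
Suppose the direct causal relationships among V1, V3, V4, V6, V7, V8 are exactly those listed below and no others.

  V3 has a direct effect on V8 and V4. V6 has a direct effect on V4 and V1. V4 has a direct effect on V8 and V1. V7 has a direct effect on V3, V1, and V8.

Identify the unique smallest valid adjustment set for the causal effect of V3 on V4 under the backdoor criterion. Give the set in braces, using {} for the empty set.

Variables eligible for adjustment (non-descendants of V3, excluding V3 and V4): {V6, V7}.
Backdoor paths from V3 to V4:
  P1: V3 <- V7 -> V8 <- V4
  P2: V3 <- V7 -> V1 <- V6 -> V4
  P3: V3 <- V7 -> V1 <- V4
Each backdoor path contains an unconditioned collider, so every path is already blocked with the empty conditioning set:
  P1: blocked at collider V8 (neither it nor any descendant is in the conditioning set).
  P2: blocked at collider V1 (neither it nor any descendant is in the conditioning set).
  P3: blocked at collider V1 (neither it nor any descendant is in the conditioning set).
The empty set is therefore the unique smallest valid set.

{}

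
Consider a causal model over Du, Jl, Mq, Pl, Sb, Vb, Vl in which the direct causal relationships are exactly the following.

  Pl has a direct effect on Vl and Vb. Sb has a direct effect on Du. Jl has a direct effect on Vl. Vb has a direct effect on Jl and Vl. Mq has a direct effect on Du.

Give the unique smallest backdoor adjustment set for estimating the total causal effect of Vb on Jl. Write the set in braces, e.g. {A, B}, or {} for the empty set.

{}

Variables eligible for adjustment (non-descendants of Vb, excluding Vb and Jl): {Du, Mq, Pl, Sb}.
Backdoor paths from Vb to Jl:
  P1: Vb <- Pl -> Vl <- Jl
Each backdoor path contains an unconditioned collider, so every path is already blocked with the empty conditioning set:
  P1: blocked at collider Vl (neither it nor any descendant is in the conditioning set).
The empty set is therefore the unique smallest valid set.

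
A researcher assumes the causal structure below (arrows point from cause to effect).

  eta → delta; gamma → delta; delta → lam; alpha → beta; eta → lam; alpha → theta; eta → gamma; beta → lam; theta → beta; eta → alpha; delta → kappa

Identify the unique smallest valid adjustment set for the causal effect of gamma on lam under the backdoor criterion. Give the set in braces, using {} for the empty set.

Variables eligible for adjustment (non-descendants of gamma, excluding gamma and lam): {alpha, beta, eta, theta}.
Backdoor paths from gamma to lam:
  P1: gamma <- eta -> alpha -> theta -> beta -> lam
  P2: gamma <- eta -> alpha -> beta -> lam
  P3: gamma <- eta -> delta -> lam
  P4: gamma <- eta -> lam
The empty set is not sufficient: P1 (gamma <- eta -> alpha -> theta -> beta -> lam) has no collider blocking it and no conditioned non-collider, so it is open.
Try {eta}:
  P1: blocked at fork node eta ∈ conditioning set.
  P2: blocked at fork node eta ∈ conditioning set.
  P3: blocked at fork node eta ∈ conditioning set.
  P4: blocked at fork node eta ∈ conditioning set.
{eta} contains no descendant of gamma and blocks every backdoor path.
No other singleton works — e.g. {alpha} leaves P3 open — so {eta} is the unique smallest valid adjustment set.

{eta}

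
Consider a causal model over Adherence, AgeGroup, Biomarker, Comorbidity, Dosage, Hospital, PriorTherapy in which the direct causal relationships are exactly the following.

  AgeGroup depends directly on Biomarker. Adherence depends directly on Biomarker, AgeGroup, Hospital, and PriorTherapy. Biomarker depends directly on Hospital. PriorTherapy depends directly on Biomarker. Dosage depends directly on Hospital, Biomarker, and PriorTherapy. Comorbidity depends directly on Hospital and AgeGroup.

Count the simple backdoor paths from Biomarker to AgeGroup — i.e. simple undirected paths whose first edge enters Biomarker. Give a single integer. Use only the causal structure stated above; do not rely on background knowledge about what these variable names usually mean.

3

A backdoor path from Biomarker to AgeGroup is any simple undirected path whose first edge points into Biomarker (i.e. leaves Biomarker via a parent).
Parents of Biomarker: {Hospital}.
Enumerating:
  P1: Biomarker <- Hospital -> Comorbidity <- AgeGroup
  P2: Biomarker <- Hospital -> Dosage <- PriorTherapy -> Adherence <- AgeGroup
  P3: Biomarker <- Hospital -> Adherence <- AgeGroup
That exhausts the simple backdoor paths. Count: 3.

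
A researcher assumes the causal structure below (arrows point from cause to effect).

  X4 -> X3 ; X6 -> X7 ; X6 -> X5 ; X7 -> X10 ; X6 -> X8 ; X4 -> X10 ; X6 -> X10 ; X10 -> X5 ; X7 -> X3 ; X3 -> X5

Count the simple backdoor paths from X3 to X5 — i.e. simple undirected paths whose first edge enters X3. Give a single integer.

A backdoor path from X3 to X5 is any simple undirected path whose first edge points into X3 (i.e. leaves X3 via a parent).
Parents of X3: {X4, X7}.
Enumerating:
  P1: X3 <- X7 <- X6 -> X10 -> X5
  P2: X3 <- X7 <- X6 -> X5
  P3: X3 <- X7 -> X10 <- X6 -> X5
  P4: X3 <- X7 -> X10 -> X5
  P5: X3 <- X4 -> X10 <- X6 -> X5
  P6: X3 <- X4 -> X10 <- X7 <- X6 -> X5
  P7: X3 <- X4 -> X10 -> X5
That exhausts the simple backdoor paths. Count: 7.

7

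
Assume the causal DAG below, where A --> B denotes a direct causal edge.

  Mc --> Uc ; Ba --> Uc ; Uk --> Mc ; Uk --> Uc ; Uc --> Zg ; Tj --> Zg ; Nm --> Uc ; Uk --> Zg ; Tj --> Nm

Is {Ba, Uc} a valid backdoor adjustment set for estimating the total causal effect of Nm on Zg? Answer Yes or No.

No

Backdoor paths from Nm to Zg (paths whose first edge points into Nm):
  P1: Nm <- Tj -> Zg
Condition 1 (no descendant of Nm in the set): FAILS — Uc is a descendant of Nm.
Condition 2 (every backdoor path blocked by {Ba, Uc}):
  P1: open — no interior node is in the conditioning set.
{Ba, Uc} does not satisfy the backdoor criterion.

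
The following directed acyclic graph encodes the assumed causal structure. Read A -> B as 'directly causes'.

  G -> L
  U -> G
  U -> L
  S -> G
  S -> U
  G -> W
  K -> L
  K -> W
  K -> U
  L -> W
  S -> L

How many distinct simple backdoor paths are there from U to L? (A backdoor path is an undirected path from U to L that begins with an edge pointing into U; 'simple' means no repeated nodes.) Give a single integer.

A backdoor path from U to L is any simple undirected path whose first edge points into U (i.e. leaves U via a parent).
Parents of U: {K, S}.
Enumerating:
  P1: U <- S -> G -> L
  P2: U <- S -> G -> W <- K -> L
  P3: U <- S -> G -> W <- L
  P4: U <- S -> L
  P5: U <- K -> L
  P6: U <- K -> W <- G <- S -> L
  P7: U <- K -> W <- G -> L
  P8: U <- K -> W <- L
That exhausts the simple backdoor paths. Count: 8.

8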